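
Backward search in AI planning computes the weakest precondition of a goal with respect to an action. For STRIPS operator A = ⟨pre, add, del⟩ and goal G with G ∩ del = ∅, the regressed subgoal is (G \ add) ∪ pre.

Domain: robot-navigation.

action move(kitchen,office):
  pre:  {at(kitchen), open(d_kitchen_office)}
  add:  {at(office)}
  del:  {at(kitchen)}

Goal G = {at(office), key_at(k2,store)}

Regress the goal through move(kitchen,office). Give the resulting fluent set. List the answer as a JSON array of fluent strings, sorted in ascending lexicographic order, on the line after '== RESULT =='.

Regress:
  G ∩ del = {}  (empty — regression defined)
  G \ add = {at(office), key_at(k2,store)} \ {at(office)} = {key_at(k2,store)}
  ∪ pre   = {key_at(k2,store)} ∪ {at(kitchen), open(d_kitchen_office)}
          = {at(kitchen), key_at(k2,store), open(d_kitchen_office)}

== RESULT ==
["at(kitchen)", "key_at(k2,store)", "open(d_kitchen_office)"]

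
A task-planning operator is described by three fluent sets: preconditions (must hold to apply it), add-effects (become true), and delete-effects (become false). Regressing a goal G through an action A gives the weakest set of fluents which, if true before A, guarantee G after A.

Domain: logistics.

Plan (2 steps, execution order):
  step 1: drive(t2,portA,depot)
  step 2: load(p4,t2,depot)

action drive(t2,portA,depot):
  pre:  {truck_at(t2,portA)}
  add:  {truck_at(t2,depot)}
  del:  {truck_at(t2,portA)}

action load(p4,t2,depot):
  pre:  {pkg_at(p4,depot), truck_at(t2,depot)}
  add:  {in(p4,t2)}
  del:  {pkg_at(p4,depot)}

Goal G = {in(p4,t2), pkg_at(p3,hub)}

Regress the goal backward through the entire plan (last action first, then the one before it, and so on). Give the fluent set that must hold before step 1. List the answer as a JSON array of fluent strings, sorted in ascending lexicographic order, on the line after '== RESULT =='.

Regress step by step:
  through step 2 (load(p4,t2,depot)): drop {in(p4,t2)}, keep {pkg_at(p3,hub)}, require {pkg_at(p4,depot), truck_at(t2,depot)}
    → {pkg_at(p3,hub), pkg_at(p4,depot), truck_at(t2,depot)}
  through step 1 (drive(t2,portA,depot)): drop {truck_at(t2,depot)}, keep {pkg_at(p3,hub), pkg_at(p4,depot)}, require {truck_at(t2,portA)}
    → {pkg_at(p3,hub), pkg_at(p4,depot), truck_at(t2,portA)}

== RESULT ==
["pkg_at(p3,hub)", "pkg_at(p4,depot)", "truck_at(t2,portA)"]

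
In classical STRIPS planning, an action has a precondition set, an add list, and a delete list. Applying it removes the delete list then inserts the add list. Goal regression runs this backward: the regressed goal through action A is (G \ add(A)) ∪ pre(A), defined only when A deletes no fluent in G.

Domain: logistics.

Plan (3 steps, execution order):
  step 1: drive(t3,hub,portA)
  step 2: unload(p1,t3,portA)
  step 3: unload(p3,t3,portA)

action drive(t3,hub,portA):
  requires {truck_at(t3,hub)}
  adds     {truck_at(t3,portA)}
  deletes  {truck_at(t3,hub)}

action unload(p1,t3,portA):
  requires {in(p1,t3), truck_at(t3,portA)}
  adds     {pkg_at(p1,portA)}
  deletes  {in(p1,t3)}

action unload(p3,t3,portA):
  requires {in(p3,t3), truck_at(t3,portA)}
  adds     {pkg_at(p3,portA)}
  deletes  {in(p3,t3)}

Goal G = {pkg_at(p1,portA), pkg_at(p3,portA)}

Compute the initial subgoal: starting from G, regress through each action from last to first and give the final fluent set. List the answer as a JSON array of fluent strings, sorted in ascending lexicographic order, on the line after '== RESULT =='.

Work backward from the goal:
  through step 3 (unload(p3,t3,portA)): drop {pkg_at(p3,portA)}, keep {pkg_at(p1,portA)}, require {in(p3,t3), truck_at(t3,portA)}
    → {in(p3,t3), pkg_at(p1,portA), truck_at(t3,portA)}
  through step 2 (unload(p1,t3,portA)): drop {pkg_at(p1,portA)}, keep {in(p3,t3), truck_at(t3,portA)}, require {in(p1,t3), truck_at(t3,portA)}
    → {in(p1,t3), in(p3,t3), truck_at(t3,portA)}
  through step 1 (drive(t3,hub,portA)): drop {truck_at(t3,portA)}, keep {in(p1,t3), in(p3,t3)}, require {truck_at(t3,hub)}
    → {in(p1,t3), in(p3,t3), truck_at(t3,hub)}

== RESULT ==
["in(p1,t3)", "in(p3,t3)", "truck_at(t3,hub)"]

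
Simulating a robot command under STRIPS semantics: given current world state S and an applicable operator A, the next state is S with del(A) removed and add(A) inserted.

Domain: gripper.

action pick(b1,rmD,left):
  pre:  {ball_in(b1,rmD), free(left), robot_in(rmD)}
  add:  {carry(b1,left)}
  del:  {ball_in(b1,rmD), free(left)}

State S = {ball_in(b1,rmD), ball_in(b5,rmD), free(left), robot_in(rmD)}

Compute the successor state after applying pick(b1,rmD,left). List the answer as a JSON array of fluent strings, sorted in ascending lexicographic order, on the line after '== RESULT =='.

Progress:
  pre ⊆ S: {ball_in(b1,rmD), free(left), robot_in(rmD)} ⊆ S  — applicable
  S \ del = {ball_in(b5,rmD), robot_in(rmD)}
  ∪ add   = {ball_in(b5,rmD), carry(b1,left), robot_in(rmD)}

== RESULT ==
["ball_in(b5,rmD)", "carry(b1,left)", "robot_in(rmD)"]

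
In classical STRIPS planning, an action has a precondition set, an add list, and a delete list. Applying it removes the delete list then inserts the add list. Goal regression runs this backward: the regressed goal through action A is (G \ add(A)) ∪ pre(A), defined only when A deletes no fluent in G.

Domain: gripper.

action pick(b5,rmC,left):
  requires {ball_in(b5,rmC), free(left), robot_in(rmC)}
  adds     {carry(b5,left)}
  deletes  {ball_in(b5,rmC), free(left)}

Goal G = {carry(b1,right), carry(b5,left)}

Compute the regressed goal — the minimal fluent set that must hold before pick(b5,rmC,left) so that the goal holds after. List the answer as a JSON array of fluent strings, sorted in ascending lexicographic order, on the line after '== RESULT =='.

Regress:
  G ∩ del = {}  (empty — regression defined)
  G \ add = {carry(b1,right), carry(b5,left)} \ {carry(b5,left)} = {carry(b1,right)}
  ∪ pre   = {carry(b1,right)} ∪ {ball_in(b5,rmC), free(left), robot_in(rmC)}
          = {ball_in(b5,rmC), carry(b1,right), free(left), robot_in(rmC)}

== RESULT ==
["ball_in(b5,rmC)", "carry(b1,right)", "free(left)", "robot_in(rmC)"]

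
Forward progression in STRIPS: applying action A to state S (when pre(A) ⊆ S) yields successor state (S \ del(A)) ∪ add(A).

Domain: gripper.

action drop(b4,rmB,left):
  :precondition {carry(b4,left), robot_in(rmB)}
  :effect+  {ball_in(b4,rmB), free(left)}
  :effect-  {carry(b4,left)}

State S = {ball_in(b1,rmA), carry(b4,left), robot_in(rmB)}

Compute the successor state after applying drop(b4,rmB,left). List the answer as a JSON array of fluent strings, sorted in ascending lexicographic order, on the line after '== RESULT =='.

Compute (S \ del) ∪ add:
  pre ⊆ S: {carry(b4,left), robot_in(rmB)} ⊆ S  — applicable
  S \ del = {ball_in(b1,rmA), robot_in(rmB)}
  ∪ add   = {ball_in(b1,rmA), ball_in(b4,rmB), free(left), robot_in(rmB)}

== RESULT ==
["ball_in(b1,rmA)", "ball_in(b4,rmB)", "free(left)", "robot_in(rmB)"]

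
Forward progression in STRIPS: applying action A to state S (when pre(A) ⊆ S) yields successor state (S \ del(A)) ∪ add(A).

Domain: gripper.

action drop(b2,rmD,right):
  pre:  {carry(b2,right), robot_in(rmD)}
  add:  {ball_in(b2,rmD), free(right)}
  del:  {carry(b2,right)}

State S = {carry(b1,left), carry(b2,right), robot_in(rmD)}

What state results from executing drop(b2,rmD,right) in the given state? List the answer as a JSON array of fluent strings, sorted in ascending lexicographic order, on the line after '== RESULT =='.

Compute (S \ del) ∪ add:
  pre ⊆ S: {carry(b2,right), robot_in(rmD)} ⊆ S  — applicable
  S \ del = {carry(b1,left), robot_in(rmD)}
  ∪ add   = {ball_in(b2,rmD), carry(b1,left), free(right), robot_in(rmD)}

== RESULT ==
["ball_in(b2,rmD)", "carry(b1,left)", "free(right)", "robot_in(rmD)"]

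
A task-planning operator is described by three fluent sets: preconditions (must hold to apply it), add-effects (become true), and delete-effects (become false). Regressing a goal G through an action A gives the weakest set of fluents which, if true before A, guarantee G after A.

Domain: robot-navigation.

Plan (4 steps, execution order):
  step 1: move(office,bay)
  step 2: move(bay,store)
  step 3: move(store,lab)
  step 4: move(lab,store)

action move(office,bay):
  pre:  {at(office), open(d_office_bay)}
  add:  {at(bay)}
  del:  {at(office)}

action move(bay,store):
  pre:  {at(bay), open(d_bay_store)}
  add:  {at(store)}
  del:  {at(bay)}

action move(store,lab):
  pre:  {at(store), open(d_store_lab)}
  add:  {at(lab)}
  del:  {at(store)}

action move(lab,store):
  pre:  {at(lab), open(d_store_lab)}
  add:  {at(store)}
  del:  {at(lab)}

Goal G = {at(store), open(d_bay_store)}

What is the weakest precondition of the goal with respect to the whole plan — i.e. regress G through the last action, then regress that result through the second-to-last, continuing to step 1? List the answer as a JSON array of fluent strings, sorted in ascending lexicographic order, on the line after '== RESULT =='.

Regress step by step:
  through step 4 (move(lab,store)): drop {at(store)}, keep {open(d_bay_store)}, require {at(lab), open(d_store_lab)}
    → {at(lab), open(d_bay_store), open(d_store_lab)}
  through step 3 (move(store,lab)): drop {at(lab)}, keep {open(d_bay_store), open(d_store_lab)}, require {at(store), open(d_store_lab)}
    → {at(store), open(d_bay_store), open(d_store_lab)}
  through step 2 (move(bay,store)): drop {at(store)}, keep {open(d_bay_store), open(d_store_lab)}, require {at(bay), open(d_bay_store)}
    → {at(bay), open(d_bay_store), open(d_store_lab)}
  through step 1 (move(office,bay)): drop {at(bay)}, keep {open(d_bay_store), open(d_store_lab)}, require {at(office), open(d_office_bay)}
    → {at(office), open(d_bay_store), open(d_office_bay), open(d_store_lab)}

== RESULT ==
["at(office)", "open(d_bay_store)", "open(d_office_bay)", "open(d_store_lab)"]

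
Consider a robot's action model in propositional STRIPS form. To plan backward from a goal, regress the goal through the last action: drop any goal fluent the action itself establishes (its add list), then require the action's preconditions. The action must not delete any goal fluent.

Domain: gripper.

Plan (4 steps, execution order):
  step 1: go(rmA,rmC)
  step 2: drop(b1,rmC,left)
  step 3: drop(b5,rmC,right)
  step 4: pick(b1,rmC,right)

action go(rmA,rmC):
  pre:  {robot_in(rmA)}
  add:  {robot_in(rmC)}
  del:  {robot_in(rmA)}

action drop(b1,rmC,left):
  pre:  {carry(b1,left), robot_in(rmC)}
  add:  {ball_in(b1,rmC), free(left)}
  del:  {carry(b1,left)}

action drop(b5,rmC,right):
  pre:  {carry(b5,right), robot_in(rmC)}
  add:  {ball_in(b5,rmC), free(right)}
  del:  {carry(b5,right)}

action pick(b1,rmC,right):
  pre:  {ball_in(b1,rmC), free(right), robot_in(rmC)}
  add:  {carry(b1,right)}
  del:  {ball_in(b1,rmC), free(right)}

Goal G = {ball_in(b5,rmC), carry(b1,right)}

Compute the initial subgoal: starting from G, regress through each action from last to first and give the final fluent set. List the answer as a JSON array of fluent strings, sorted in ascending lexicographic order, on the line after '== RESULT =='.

Regress step by step:
  through step 4 (pick(b1,rmC,right)): drop {carry(b1,right)}, keep {ball_in(b5,rmC)}, require {ball_in(b1,rmC), free(right), robot_in(rmC)}
    → {ball_in(b1,rmC), ball_in(b5,rmC), free(right), robot_in(rmC)}
  through step 3 (drop(b5,rmC,right)): drop {ball_in(b5,rmC), free(right)}, keep {ball_in(b1,rmC), robot_in(rmC)}, require {carry(b5,right), robot_in(rmC)}
    → {ball_in(b1,rmC), carry(b5,right), robot_in(rmC)}
  through step 2 (drop(b1,rmC,left)): drop {ball_in(b1,rmC)}, keep {carry(b5,right), robot_in(rmC)}, require {carry(b1,left), robot_in(rmC)}
    → {carry(b1,left), carry(b5,right), robot_in(rmC)}
  through step 1 (go(rmA,rmC)): drop {robot_in(rmC)}, keep {carry(b1,left), carry(b5,right)}, require {robot_in(rmA)}
    → {carry(b1,left), carry(b5,right), robot_in(rmA)}

== RESULT ==
["carry(b1,left)", "carry(b5,right)", "robot_in(rmA)"]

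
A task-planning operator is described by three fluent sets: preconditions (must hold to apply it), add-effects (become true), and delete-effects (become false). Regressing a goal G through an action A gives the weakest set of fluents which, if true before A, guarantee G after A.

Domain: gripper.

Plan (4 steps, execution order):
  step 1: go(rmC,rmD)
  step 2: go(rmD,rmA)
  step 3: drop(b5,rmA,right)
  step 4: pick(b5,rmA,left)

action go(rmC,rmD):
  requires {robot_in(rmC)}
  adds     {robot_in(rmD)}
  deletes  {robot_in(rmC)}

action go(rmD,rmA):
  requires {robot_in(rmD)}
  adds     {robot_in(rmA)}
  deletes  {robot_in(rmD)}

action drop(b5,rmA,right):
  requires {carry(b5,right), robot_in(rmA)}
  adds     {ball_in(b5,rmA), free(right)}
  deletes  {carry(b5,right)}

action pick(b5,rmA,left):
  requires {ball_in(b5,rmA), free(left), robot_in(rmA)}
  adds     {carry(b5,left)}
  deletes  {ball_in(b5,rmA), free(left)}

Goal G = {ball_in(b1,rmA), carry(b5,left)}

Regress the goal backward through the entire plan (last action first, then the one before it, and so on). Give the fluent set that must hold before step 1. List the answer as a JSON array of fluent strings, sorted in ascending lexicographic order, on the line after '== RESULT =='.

Work backward from the goal:
  through step 4 (pick(b5,rmA,left)): drop {carry(b5,left)}, keep {ball_in(b1,rmA)}, require {ball_in(b5,rmA), free(left), robot_in(rmA)}
    → {ball_in(b1,rmA), ball_in(b5,rmA), free(left), robot_in(rmA)}
  through step 3 (drop(b5,rmA,right)): drop {ball_in(b5,rmA)}, keep {ball_in(b1,rmA), free(left), robot_in(rmA)}, require {carry(b5,right), robot_in(rmA)}
    → {ball_in(b1,rmA), carry(b5,right), free(left), robot_in(rmA)}
  through step 2 (go(rmD,rmA)): drop {robot_in(rmA)}, keep {ball_in(b1,rmA), carry(b5,right), free(left)}, require {robot_in(rmD)}
    → {ball_in(b1,rmA), carry(b5,right), free(left), robot_in(rmD)}
  through step 1 (go(rmC,rmD)): drop {robot_in(rmD)}, keep {ball_in(b1,rmA), carry(b5,right), free(left)}, require {robot_in(rmC)}
    → {ball_in(b1,rmA), carry(b5,right), free(left), robot_in(rmC)}

== RESULT ==
["ball_in(b1,rmA)", "carry(b5,right)", "free(left)", "robot_in(rmC)"]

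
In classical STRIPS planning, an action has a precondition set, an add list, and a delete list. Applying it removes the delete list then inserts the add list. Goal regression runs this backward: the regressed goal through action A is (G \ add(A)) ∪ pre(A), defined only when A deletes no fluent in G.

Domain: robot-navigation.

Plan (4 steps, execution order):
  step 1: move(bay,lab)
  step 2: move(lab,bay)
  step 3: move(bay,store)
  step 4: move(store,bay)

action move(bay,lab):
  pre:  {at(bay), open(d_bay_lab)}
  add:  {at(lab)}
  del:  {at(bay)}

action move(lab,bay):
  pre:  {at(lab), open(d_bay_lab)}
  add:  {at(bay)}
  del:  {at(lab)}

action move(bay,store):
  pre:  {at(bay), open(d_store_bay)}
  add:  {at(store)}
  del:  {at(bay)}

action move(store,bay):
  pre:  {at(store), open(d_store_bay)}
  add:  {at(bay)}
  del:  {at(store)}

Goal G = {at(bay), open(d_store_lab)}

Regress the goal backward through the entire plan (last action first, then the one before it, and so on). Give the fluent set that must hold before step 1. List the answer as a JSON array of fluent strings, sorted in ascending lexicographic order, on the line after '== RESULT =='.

Regress step by step:
  through step 4 (move(store,bay)): drop {at(bay)}, keep {open(d_store_lab)}, require {at(store), open(d_store_bay)}
    → {at(store), open(d_store_bay), open(d_store_lab)}
  through step 3 (move(bay,store)): drop {at(store)}, keep {open(d_store_bay), open(d_store_lab)}, require {at(bay), open(d_store_bay)}
    → {at(bay), open(d_store_bay), open(d_store_lab)}
  through step 2 (move(lab,bay)): drop {at(bay)}, keep {open(d_store_bay), open(d_store_lab)}, require {at(lab), open(d_bay_lab)}
    → {at(lab), open(d_bay_lab), open(d_store_bay), open(d_store_lab)}
  through step 1 (move(bay,lab)): drop {at(lab)}, keep {open(d_bay_lab), open(d_store_bay), open(d_store_lab)}, require {at(bay), open(d_bay_lab)}
    → {at(bay), open(d_bay_lab), open(d_store_bay), open(d_store_lab)}

== RESULT ==
["at(bay)", "open(d_bay_lab)", "open(d_store_bay)", "open(d_store_lab)"]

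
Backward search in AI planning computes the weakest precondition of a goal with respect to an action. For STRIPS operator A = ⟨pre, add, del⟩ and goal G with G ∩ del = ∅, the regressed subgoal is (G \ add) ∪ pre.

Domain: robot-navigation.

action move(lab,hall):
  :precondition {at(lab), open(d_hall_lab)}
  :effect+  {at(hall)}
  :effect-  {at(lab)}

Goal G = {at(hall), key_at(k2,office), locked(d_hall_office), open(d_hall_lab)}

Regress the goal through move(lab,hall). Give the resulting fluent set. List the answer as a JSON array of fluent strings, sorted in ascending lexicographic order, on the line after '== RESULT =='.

Regress:
  G ∩ del = {}  (empty — regression defined)
  G \ add = {at(hall), key_at(k2,office), locked(d_hall_office), open(d_hall_lab)} \ {at(hall)} = {key_at(k2,office), locked(d_hall_office), open(d_hall_lab)}
  ∪ pre   = {key_at(k2,office), locked(d_hall_office), open(d_hall_lab)} ∪ {at(lab), open(d_hall_lab)}
          = {at(lab), key_at(k2,office), locked(d_hall_office), open(d_hall_lab)}

== RESULT ==
["at(lab)", "key_at(k2,office)", "locked(d_hall_office)", "open(d_hall_lab)"]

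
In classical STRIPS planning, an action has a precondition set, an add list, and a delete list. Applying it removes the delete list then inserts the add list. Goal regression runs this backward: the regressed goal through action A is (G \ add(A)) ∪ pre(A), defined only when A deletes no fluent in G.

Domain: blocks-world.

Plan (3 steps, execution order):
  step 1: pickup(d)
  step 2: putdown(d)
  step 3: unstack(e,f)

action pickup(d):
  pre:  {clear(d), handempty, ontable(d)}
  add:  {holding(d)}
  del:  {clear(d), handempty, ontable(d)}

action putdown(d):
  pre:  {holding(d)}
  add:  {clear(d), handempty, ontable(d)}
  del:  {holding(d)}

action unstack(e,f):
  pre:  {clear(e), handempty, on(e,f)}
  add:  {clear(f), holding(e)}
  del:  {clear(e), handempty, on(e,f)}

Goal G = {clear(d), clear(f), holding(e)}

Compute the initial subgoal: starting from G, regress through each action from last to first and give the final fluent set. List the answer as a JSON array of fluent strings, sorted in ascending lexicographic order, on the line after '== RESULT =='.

Regress step by step:
  through step 3 (unstack(e,f)): drop {clear(f), holding(e)}, keep {clear(d)}, require {clear(e), handempty, on(e,f)}
    → {clear(d), clear(e), handempty, on(e,f)}
  through step 2 (putdown(d)): drop {clear(d), handempty}, keep {clear(e), on(e,f)}, require {holding(d)}
    → {clear(e), holding(d), on(e,f)}
  through step 1 (pickup(d)): drop {holding(d)}, keep {clear(e), on(e,f)}, require {clear(d), handempty, ontable(d)}
    → {clear(d), clear(e), handempty, on(e,f), ontable(d)}

== RESULT ==
["clear(d)", "clear(e)", "handempty", "on(e,f)", "ontable(d)"]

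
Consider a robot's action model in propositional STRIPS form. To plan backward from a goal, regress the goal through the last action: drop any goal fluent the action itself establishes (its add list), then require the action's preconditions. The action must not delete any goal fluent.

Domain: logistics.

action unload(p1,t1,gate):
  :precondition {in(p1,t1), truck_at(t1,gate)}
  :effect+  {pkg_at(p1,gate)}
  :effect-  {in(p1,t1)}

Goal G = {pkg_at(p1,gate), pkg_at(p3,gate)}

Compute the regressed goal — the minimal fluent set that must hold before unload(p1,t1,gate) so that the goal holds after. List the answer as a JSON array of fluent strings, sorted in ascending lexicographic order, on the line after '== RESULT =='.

Regress:
  G ∩ del = {}  (empty — regression defined)
  G \ add = {pkg_at(p1,gate), pkg_at(p3,gate)} \ {pkg_at(p1,gate)} = {pkg_at(p3,gate)}
  ∪ pre   = {pkg_at(p3,gate)} ∪ {in(p1,t1), truck_at(t1,gate)}
          = {in(p1,t1), pkg_at(p3,gate), truck_at(t1,gate)}

== RESULT ==
["in(p1,t1)", "pkg_at(p3,gate)", "truck_at(t1,gate)"]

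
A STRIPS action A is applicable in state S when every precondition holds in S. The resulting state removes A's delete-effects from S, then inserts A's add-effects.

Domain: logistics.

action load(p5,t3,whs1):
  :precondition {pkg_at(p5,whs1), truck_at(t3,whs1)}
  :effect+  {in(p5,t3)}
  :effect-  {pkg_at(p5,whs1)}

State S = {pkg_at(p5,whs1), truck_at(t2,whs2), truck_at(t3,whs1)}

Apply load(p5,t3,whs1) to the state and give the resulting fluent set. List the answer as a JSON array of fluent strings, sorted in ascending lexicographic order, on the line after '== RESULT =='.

Progress:
  pre ⊆ S: {pkg_at(p5,whs1), truck_at(t3,whs1)} ⊆ S  — applicable
  S \ del = {truck_at(t2,whs2), truck_at(t3,whs1)}
  ∪ add   = {in(p5,t3), truck_at(t2,whs2), truck_at(t3,whs1)}

== RESULT ==
["in(p5,t3)", "truck_at(t2,whs2)", "truck_at(t3,whs1)"]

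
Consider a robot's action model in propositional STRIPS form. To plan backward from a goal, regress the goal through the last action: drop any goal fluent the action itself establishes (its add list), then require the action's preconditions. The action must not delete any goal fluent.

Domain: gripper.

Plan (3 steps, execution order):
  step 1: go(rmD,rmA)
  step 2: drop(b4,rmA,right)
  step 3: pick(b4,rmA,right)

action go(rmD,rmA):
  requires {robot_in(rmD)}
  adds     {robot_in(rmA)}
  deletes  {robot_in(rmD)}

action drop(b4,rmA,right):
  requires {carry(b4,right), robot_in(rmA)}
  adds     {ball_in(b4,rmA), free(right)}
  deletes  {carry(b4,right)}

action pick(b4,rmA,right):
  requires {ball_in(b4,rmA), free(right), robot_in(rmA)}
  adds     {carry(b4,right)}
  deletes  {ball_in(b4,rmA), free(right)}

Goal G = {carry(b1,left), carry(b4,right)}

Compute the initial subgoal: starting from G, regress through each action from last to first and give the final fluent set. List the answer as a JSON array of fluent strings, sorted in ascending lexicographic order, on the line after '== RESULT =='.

Work backward from the goal:
  through step 3 (pick(b4,rmA,right)): drop {carry(b4,right)}, keep {carry(b1,left)}, require {ball_in(b4,rmA), free(right), robot_in(rmA)}
    → {ball_in(b4,rmA), carry(b1,left), free(right), robot_in(rmA)}
  through step 2 (drop(b4,rmA,right)): drop {ball_in(b4,rmA), free(right)}, keep {carry(b1,left), robot_in(rmA)}, require {carry(b4,right), robot_in(rmA)}
    → {carry(b1,left), carry(b4,right), robot_in(rmA)}
  through step 1 (go(rmD,rmA)): drop {robot_in(rmA)}, keep {carry(b1,left), carry(b4,right)}, require {robot_in(rmD)}
    → {carry(b1,left), carry(b4,right), robot_in(rmD)}

== RESULT ==
["carry(b1,left)", "carry(b4,right)", "robot_in(rmD)"]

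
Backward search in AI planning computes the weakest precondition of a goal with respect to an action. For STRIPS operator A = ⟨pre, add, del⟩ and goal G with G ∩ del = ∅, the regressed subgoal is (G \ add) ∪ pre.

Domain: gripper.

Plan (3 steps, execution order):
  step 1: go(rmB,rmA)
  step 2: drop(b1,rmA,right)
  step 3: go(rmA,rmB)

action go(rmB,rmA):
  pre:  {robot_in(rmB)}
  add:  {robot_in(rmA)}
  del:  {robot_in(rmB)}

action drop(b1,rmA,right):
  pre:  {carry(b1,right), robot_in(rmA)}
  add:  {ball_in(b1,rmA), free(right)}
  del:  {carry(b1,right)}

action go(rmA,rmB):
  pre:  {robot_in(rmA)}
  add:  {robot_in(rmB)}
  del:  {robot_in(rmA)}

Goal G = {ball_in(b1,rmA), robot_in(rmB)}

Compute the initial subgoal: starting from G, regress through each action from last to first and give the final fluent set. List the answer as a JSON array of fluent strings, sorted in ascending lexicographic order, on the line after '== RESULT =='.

Work backward from the goal:
  through step 3 (go(rmA,rmB)): drop {robot_in(rmB)}, keep {ball_in(b1,rmA)}, require {robot_in(rmA)}
    → {ball_in(b1,rmA), robot_in(rmA)}
  through step 2 (drop(b1,rmA,right)): drop {ball_in(b1,rmA)}, keep {robot_in(rmA)}, require {carry(b1,right), robot_in(rmA)}
    → {carry(b1,right), robot_in(rmA)}
  through step 1 (go(rmB,rmA)): drop {robot_in(rmA)}, keep {carry(b1,right)}, require {robot_in(rmB)}
    → {carry(b1,right), robot_in(rmB)}

== RESULT ==
["carry(b1,right)", "robot_in(rmB)"]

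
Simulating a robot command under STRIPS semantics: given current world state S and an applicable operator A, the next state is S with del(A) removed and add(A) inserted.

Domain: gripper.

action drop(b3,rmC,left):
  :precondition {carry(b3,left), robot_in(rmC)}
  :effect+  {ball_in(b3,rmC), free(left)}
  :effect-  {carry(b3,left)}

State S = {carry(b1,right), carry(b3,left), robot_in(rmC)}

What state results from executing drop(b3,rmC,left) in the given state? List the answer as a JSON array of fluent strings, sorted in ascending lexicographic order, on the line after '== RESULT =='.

Compute (S \ del) ∪ add:
  pre ⊆ S: {carry(b3,left), robot_in(rmC)} ⊆ S  — applicable
  S \ del = {carry(b1,right), robot_in(rmC)}
  ∪ add   = {ball_in(b3,rmC), carry(b1,right), free(left), robot_in(rmC)}

== RESULT ==
["ball_in(b3,rmC)", "carry(b1,right)", "free(left)", "robot_in(rmC)"]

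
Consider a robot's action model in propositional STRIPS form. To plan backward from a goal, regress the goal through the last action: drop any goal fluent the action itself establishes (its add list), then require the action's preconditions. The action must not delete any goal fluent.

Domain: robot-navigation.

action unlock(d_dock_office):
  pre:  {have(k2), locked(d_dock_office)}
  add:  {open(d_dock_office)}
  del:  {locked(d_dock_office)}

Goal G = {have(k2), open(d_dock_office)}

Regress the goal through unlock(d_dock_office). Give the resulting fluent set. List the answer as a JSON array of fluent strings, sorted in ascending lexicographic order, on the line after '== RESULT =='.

Regress:
  G ∩ del = {}  (empty — regression defined)
  G \ add = {have(k2), open(d_dock_office)} \ {open(d_dock_office)} = {have(k2)}
  ∪ pre   = {have(k2)} ∪ {have(k2), locked(d_dock_office)}
          = {have(k2), locked(d_dock_office)}

== RESULT ==
["have(k2)", "locked(d_dock_office)"]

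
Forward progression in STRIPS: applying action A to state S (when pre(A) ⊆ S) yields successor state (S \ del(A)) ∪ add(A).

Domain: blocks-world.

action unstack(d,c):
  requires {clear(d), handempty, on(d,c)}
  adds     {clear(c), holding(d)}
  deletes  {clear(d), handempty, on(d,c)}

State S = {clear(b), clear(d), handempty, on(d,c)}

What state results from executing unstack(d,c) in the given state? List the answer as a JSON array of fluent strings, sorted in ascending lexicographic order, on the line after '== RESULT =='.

Compute (S \ del) ∪ add:
  pre ⊆ S: {clear(d), handempty, on(d,c)} ⊆ S  — applicable
  S \ del = {clear(b)}
  ∪ add   = {clear(b), clear(c), holding(d)}

== RESULT ==
["clear(b)", "clear(c)", "holding(d)"]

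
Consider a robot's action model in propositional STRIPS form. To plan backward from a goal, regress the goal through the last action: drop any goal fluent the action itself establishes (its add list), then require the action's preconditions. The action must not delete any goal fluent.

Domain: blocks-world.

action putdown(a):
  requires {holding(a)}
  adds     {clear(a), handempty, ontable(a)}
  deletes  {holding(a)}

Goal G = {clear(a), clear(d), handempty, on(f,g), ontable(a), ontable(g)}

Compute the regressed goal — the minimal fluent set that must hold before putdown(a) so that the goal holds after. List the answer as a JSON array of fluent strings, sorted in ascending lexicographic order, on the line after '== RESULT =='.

Regress:
  G ∩ del = {}  (empty — regression defined)
  G \ add = {clear(a), clear(d), handempty, on(f,g), ontable(a), ontable(g)} \ {clear(a), handempty, ontable(a)} = {clear(d), on(f,g), ontable(g)}
  ∪ pre   = {clear(d), on(f,g), ontable(g)} ∪ {holding(a)}
          = {clear(d), holding(a), on(f,g), ontable(g)}

== RESULT ==
["clear(d)", "holding(a)", "on(f,g)", "ontable(g)"]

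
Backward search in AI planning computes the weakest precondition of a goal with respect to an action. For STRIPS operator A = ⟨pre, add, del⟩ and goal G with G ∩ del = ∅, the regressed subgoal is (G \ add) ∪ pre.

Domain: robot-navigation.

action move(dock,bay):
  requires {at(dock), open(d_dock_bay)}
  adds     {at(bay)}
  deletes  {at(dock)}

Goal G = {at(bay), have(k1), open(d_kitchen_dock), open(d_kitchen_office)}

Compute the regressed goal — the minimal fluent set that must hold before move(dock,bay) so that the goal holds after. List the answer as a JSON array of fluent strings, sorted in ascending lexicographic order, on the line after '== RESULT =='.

Regress:
  G ∩ del = {}  (empty — regression defined)
  G \ add = {at(bay), have(k1), open(d_kitchen_dock), open(d_kitchen_office)} \ {at(bay)} = {have(k1), open(d_kitchen_dock), open(d_kitchen_office)}
  ∪ pre   = {have(k1), open(d_kitchen_dock), open(d_kitchen_office)} ∪ {at(dock), open(d_dock_bay)}
          = {at(dock), have(k1), open(d_dock_bay), open(d_kitchen_dock), open(d_kitchen_office)}

== RESULT ==
["at(dock)", "have(k1)", "open(d_dock_bay)", "open(d_kitchen_dock)", "open(d_kitchen_office)"]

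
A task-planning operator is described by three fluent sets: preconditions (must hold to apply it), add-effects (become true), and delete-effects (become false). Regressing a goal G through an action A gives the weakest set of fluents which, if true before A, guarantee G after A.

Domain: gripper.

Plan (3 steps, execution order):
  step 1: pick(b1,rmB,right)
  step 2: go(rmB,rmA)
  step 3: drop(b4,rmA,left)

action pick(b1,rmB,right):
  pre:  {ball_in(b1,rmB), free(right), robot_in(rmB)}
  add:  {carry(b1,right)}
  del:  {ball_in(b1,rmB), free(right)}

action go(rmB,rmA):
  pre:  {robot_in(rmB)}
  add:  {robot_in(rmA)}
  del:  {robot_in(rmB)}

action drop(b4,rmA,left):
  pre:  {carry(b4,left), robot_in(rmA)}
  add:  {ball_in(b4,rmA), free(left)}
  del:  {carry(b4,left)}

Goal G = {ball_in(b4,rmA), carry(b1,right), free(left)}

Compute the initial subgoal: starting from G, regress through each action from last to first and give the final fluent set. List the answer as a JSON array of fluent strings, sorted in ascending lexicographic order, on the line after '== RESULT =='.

Work backward from the goal:
  through step 3 (drop(b4,rmA,left)): drop {ball_in(b4,rmA), free(left)}, keep {carry(b1,right)}, require {carry(b4,left), robot_in(rmA)}
    → {carry(b1,right), carry(b4,left), robot_in(rmA)}
  through step 2 (go(rmB,rmA)): drop {robot_in(rmA)}, keep {carry(b1,right), carry(b4,left)}, require {robot_in(rmB)}
    → {carry(b1,right), carry(b4,left), robot_in(rmB)}
  through step 1 (pick(b1,rmB,right)): drop {carry(b1,right)}, keep {carry(b4,left), robot_in(rmB)}, require {ball_in(b1,rmB), free(right), robot_in(rmB)}
    → {ball_in(b1,rmB), carry(b4,left), free(right), robot_in(rmB)}

== RESULT ==
["ball_in(b1,rmB)", "carry(b4,left)", "free(right)", "robot_in(rmB)"]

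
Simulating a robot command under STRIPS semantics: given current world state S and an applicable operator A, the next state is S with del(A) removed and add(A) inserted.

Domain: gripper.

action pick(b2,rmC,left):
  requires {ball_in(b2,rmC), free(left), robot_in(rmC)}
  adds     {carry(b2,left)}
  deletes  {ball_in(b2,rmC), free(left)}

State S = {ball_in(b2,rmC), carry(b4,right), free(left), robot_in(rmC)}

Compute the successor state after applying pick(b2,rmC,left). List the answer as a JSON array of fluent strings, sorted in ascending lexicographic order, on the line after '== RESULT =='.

Progress:
  pre ⊆ S: {ball_in(b2,rmC), free(left), robot_in(rmC)} ⊆ S  — applicable
  S \ del = {carry(b4,right), robot_in(rmC)}
  ∪ add   = {carry(b2,left), carry(b4,right), robot_in(rmC)}

== RESULT ==
["carry(b2,left)", "carry(b4,right)", "robot_in(rmC)"]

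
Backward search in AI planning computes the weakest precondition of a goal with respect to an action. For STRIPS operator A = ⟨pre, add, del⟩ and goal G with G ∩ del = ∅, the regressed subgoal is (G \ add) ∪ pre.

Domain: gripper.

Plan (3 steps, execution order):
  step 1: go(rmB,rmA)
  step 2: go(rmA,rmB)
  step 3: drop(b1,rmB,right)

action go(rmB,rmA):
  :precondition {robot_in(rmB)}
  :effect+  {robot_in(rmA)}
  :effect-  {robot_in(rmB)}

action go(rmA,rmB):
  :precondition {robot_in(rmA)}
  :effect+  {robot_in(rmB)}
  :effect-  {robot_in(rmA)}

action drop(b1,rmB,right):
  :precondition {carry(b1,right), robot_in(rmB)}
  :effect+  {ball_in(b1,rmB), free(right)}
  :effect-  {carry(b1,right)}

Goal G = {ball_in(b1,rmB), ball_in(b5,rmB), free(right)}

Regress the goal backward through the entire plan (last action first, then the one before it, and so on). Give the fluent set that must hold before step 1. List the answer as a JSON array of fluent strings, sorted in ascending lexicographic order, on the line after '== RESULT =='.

Regress step by step:
  through step 3 (drop(b1,rmB,right)): drop {ball_in(b1,rmB), free(right)}, keep {ball_in(b5,rmB)}, require {carry(b1,right), robot_in(rmB)}
    → {ball_in(b5,rmB), carry(b1,right), robot_in(rmB)}
  through step 2 (go(rmA,rmB)): drop {robot_in(rmB)}, keep {ball_in(b5,rmB), carry(b1,right)}, require {robot_in(rmA)}
    → {ball_in(b5,rmB), carry(b1,right), robot_in(rmA)}
  through step 1 (go(rmB,rmA)): drop {robot_in(rmA)}, keep {ball_in(b5,rmB), carry(b1,right)}, require {robot_in(rmB)}
    → {ball_in(b5,rmB), carry(b1,right), robot_in(rmB)}

== RESULT ==
["ball_in(b5,rmB)", "carry(b1,right)", "robot_in(rmB)"]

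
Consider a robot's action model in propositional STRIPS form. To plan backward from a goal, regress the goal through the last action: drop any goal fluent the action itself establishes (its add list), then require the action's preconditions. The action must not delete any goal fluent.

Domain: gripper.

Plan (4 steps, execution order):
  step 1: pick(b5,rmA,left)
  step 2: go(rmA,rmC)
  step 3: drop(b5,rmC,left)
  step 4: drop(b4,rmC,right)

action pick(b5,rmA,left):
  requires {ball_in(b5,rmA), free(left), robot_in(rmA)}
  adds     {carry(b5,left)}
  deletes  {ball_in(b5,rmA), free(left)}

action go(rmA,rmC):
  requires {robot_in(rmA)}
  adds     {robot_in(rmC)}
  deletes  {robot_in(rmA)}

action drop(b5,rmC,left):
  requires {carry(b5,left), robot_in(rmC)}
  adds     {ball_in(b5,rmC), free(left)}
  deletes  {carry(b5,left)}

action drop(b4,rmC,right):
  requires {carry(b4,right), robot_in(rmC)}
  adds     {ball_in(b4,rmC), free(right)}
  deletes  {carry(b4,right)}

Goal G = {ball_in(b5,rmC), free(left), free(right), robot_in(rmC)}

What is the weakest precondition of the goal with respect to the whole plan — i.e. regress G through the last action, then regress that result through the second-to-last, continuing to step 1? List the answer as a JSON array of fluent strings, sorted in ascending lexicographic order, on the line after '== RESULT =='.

Work backward from the goal:
  through step 4 (drop(b4,rmC,right)): drop {free(right)}, keep {ball_in(b5,rmC), free(left), robot_in(rmC)}, require {carry(b4,right), robot_in(rmC)}
    → {ball_in(b5,rmC), carry(b4,right), free(left), robot_in(rmC)}
  through step 3 (drop(b5,rmC,left)): drop {ball_in(b5,rmC), free(left)}, keep {carry(b4,right), robot_in(rmC)}, require {carry(b5,left), robot_in(rmC)}
    → {carry(b4,right), carry(b5,left), robot_in(rmC)}
  through step 2 (go(rmA,rmC)): drop {robot_in(rmC)}, keep {carry(b4,right), carry(b5,left)}, require {robot_in(rmA)}
    → {carry(b4,right), carry(b5,left), robot_in(rmA)}
  through step 1 (pick(b5,rmA,left)): drop {carry(b5,left)}, keep {carry(b4,right), robot_in(rmA)}, require {ball_in(b5,rmA), free(left), robot_in(rmA)}
    → {ball_in(b5,rmA), carry(b4,right), free(left), robot_in(rmA)}

== RESULT ==
["ball_in(b5,rmA)", "carry(b4,right)", "free(left)", "robot_in(rmA)"]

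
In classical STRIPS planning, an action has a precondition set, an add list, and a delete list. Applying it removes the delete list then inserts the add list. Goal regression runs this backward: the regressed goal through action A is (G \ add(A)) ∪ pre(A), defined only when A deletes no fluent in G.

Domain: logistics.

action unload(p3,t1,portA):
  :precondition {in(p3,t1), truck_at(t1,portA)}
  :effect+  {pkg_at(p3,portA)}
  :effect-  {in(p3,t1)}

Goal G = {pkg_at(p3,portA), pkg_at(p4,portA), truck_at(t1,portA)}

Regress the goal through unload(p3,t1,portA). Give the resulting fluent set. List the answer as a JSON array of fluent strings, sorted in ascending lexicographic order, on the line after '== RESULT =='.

Compute (G \ add) ∪ pre:
  G ∩ del = {}  (empty — regression defined)
  G \ add = {pkg_at(p3,portA), pkg_at(p4,portA), truck_at(t1,portA)} \ {pkg_at(p3,portA)} = {pkg_at(p4,portA), truck_at(t1,portA)}
  ∪ pre   = {pkg_at(p4,portA), truck_at(t1,portA)} ∪ {in(p3,t1), truck_at(t1,portA)}
          = {in(p3,t1), pkg_at(p4,portA), truck_at(t1,portA)}

== RESULT ==
["in(p3,t1)", "pkg_at(p4,portA)", "truck_at(t1,portA)"]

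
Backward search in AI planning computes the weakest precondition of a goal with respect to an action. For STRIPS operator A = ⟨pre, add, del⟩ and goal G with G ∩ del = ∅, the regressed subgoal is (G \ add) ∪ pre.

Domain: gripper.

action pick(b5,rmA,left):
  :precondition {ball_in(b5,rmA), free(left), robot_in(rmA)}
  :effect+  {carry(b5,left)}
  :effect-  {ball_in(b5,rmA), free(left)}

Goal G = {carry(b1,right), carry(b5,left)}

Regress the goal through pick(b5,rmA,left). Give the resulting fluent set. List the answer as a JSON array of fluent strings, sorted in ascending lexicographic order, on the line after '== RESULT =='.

Regress:
  G ∩ del = {}  (empty — regression defined)
  G \ add = {carry(b1,right), carry(b5,left)} \ {carry(b5,left)} = {carry(b1,right)}
  ∪ pre   = {carry(b1,right)} ∪ {ball_in(b5,rmA), free(left), robot_in(rmA)}
          = {ball_in(b5,rmA), carry(b1,right), free(left), robot_in(rmA)}

== RESULT ==
["ball_in(b5,rmA)", "carry(b1,right)", "free(left)", "robot_in(rmA)"]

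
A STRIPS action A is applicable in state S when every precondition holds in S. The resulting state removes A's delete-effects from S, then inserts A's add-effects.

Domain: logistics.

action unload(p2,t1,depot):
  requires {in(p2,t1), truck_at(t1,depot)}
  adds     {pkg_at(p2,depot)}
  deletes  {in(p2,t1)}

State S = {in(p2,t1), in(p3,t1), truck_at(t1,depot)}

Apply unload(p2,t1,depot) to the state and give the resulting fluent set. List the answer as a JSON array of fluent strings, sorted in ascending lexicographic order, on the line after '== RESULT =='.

Compute (S \ del) ∪ add:
  pre ⊆ S: {in(p2,t1), truck_at(t1,depot)} ⊆ S  — applicable
  S \ del = {in(p3,t1), truck_at(t1,depot)}
  ∪ add   = {in(p3,t1), pkg_at(p2,depot), truck_at(t1,depot)}

== RESULT ==
["in(p3,t1)", "pkg_at(p2,depot)", "truck_at(t1,depot)"]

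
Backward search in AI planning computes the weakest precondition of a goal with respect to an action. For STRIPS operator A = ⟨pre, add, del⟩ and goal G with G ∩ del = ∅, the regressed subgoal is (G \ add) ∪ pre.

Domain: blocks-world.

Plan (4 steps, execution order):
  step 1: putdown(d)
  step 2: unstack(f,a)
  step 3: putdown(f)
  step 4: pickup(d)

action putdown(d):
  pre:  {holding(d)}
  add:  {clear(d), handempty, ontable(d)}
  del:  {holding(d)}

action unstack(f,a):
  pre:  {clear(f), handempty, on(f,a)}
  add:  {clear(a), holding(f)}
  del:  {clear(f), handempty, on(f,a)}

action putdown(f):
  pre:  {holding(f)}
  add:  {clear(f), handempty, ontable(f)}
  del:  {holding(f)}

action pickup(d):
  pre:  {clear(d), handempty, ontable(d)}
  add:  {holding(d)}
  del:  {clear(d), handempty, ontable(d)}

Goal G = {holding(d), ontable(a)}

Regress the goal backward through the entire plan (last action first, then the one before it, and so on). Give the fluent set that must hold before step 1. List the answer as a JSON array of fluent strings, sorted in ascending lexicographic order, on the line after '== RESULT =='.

Regress step by step:
  through step 4 (pickup(d)): drop {holding(d)}, keep {ontable(a)}, require {clear(d), handempty, ontable(d)}
    → {clear(d), handempty, ontable(a), ontable(d)}
  through step 3 (putdown(f)): drop {handempty}, keep {clear(d), ontable(a), ontable(d)}, require {holding(f)}
    → {clear(d), holding(f), ontable(a), ontable(d)}
  through step 2 (unstack(f,a)): drop {holding(f)}, keep {clear(d), ontable(a), ontable(d)}, require {clear(f), handempty, on(f,a)}
    → {clear(d), clear(f), handempty, on(f,a), ontable(a), ontable(d)}
  through step 1 (putdown(d)): drop {clear(d), handempty, ontable(d)}, keep {clear(f), on(f,a), ontable(a)}, require {holding(d)}
    → {clear(f), holding(d), on(f,a), ontable(a)}

== RESULT ==
["clear(f)", "holding(d)", "on(f,a)", "ontable(a)"]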